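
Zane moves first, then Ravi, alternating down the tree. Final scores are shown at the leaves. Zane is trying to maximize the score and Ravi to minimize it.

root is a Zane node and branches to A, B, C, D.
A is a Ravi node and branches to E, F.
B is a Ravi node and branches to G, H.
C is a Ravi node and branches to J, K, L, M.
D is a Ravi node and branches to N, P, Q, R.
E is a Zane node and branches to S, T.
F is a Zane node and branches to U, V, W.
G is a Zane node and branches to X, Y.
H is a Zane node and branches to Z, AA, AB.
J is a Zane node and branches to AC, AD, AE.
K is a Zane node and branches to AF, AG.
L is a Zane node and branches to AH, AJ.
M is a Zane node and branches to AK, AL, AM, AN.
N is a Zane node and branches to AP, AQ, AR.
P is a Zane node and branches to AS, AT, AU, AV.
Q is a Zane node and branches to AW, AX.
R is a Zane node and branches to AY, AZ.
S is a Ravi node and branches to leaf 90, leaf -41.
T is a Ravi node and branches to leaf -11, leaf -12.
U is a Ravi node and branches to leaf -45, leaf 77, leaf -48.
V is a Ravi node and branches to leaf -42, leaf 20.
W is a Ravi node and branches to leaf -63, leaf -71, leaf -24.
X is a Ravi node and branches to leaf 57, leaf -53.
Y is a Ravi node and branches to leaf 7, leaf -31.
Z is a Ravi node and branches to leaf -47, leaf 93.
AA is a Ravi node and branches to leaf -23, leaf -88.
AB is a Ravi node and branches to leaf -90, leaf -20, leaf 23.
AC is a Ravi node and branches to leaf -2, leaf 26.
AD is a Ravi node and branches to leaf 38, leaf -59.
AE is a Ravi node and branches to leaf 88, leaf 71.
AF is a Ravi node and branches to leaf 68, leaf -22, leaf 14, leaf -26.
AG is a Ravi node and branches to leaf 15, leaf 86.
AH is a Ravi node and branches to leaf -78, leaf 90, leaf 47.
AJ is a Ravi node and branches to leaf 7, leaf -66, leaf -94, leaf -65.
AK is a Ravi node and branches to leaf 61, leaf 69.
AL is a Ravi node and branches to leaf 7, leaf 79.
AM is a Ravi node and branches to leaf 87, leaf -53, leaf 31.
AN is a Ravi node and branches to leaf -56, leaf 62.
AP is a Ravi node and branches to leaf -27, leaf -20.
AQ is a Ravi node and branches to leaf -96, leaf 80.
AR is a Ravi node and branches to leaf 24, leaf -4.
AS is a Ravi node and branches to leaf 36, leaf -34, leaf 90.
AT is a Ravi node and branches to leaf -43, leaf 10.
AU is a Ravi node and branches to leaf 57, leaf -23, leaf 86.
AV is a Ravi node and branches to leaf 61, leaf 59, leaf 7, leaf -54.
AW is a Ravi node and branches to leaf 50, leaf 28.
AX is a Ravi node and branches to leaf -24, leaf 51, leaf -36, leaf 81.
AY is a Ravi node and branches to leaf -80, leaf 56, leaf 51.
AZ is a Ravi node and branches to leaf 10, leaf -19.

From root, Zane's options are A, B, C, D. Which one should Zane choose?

D

S (Ravi): min(90, -41) = -41
T (Ravi): min(-11, -12) = -12
E (Zane): max(-41, -12) = -12
U (Ravi): min(-45, 77, -48) = -48
V (Ravi): min(-42, 20) = -42
W (Ravi): min(-63, -71, -24) = -71
F (Zane): max(-48, -42, -71) = -42
A (Ravi): min(-12, -42) = -42
X (Ravi): min(57, -53) = -53
Y (Ravi): min(7, -31) = -31
G (Zane): max(-53, -31) = -31
Z (Ravi): min(-47, 93) = -47
AA (Ravi): min(-23, -88) = -88
AB (Ravi): min(-90, -20, 23) = -90
H (Zane): max(-47, -88, -90) = -47
B (Ravi): min(-31, -47) = -47
AC (Ravi): min(-2, 26) = -2
AD (Ravi): min(38, -59) = -59
AE (Ravi): min(88, 71) = 71
J (Zane): max(-2, -59, 71) = 71
AF (Ravi): min(68, -22, 14, -26) = -26
AG (Ravi): min(15, 86) = 15
K (Zane): max(-26, 15) = 15
AH (Ravi): min(-78, 90, 47) = -78
AJ (Ravi): min(7, -66, -94, -65) = -94
L (Zane): max(-78, -94) = -78
AK (Ravi): min(61, 69) = 61
AL (Ravi): min(7, 79) = 7
AM (Ravi): min(87, -53, 31) = -53
AN (Ravi): min(-56, 62) = -56
M (Zane): max(61, 7, -53, -56) = 61
C (Ravi): min(71, 15, -78, 61) = -78
AP (Ravi): min(-27, -20) = -27
AQ (Ravi): min(-96, 80) = -96
AR (Ravi): min(24, -4) = -4
N (Zane): max(-27, -96, -4) = -4
AS (Ravi): min(36, -34, 90) = -34
AT (Ravi): min(-43, 10) = -43
AU (Ravi): min(57, -23, 86) = -23
AV (Ravi): min(61, 59, 7, -54) = -54
P (Zane): max(-34, -43, -23, -54) = -23
AW (Ravi): min(50, 28) = 28
AX (Ravi): min(-24, 51, -36, 81) = -36
Q (Zane): max(28, -36) = 28
AY (Ravi): min(-80, 56, 51) = -80
AZ (Ravi): min(10, -19) = -19
R (Zane): max(-80, -19) = -19
D (Ravi): min(-4, -23, 28, -19) = -23
root (Zane): max(-42, -47, -78, -23) = -23
Zane at root wants the highest of {A=-42, B=-47, C=-78, D=-23}, so chooses D.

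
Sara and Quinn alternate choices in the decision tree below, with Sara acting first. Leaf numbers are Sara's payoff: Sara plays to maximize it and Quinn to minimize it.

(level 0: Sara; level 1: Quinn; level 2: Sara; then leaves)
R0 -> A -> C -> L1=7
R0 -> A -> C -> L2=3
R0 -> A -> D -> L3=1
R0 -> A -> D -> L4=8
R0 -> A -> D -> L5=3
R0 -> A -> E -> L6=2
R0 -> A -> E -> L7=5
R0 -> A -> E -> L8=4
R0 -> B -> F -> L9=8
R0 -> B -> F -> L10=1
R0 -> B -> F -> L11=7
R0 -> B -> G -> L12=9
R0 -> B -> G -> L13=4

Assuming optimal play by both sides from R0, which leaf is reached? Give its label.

C (Sara): max(7, 3) = 7
D (Sara): max(1, 8, 3) = 8
E (Sara): max(2, 5, 4) = 5
A (Quinn): min(7, 8, 5) = 5
F (Sara): max(8, 1, 7) = 8
G (Sara): max(9, 4) = 9
B (Quinn): min(8, 9) = 8
R0 (Sara): max(5, 8) = 8
At R0, Sara picks B (highest: 8).
At B, Quinn picks F (lowest: 8).
At F, Sara picks L9 (highest: 8).
Terminal value 8.

L9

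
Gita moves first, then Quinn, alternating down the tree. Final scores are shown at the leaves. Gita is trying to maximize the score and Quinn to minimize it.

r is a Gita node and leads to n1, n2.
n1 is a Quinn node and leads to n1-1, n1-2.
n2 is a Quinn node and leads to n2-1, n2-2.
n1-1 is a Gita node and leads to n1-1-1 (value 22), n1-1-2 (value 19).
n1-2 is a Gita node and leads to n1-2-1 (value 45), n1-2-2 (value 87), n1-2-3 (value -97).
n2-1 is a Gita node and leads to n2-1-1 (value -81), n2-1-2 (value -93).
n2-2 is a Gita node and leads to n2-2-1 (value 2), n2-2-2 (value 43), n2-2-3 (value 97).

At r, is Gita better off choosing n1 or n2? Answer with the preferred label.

n1

n1-1 (Gita): max(22, 19) = 22
n1-2 (Gita): max(45, 87, -97) = 87
n1 (Quinn): min(22, 87) = 22
n2-1 (Gita): max(-81, -93) = -81
n2-2 (Gita): max(2, 43, 97) = 97
n2 (Quinn): min(-81, 97) = -81
Gita prefers the higher value; n1=22, n2=-81. n1 is better since 22 > -81.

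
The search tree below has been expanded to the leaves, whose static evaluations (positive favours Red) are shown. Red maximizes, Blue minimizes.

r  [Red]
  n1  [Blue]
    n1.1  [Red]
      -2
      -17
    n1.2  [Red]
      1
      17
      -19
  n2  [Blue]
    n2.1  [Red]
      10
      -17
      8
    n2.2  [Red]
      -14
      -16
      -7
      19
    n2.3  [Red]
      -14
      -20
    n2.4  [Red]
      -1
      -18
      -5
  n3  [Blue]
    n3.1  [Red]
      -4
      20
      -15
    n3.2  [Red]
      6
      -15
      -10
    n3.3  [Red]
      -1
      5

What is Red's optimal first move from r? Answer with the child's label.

n1.1 (Red): max(-2, -17) = -2
n1.2 (Red): max(1, 17, -19) = 17
n1 (Blue): min(-2, 17) = -2
n2.1 (Red): max(10, -17, 8) = 10
n2.2 (Red): max(-14, -16, -7, 19) = 19
n2.3 (Red): max(-14, -20) = -14
n2.4 (Red): max(-1, -18, -5) = -1
n2 (Blue): min(10, 19, -14, -1) = -14
n3.1 (Red): max(-4, 20, -15) = 20
n3.2 (Red): max(6, -15, -10) = 6
n3.3 (Red): max(-1, 5) = 5
n3 (Blue): min(20, 6, 5) = 5
r (Red): max(-2, -14, 5) = 5
Red at r wants the highest of {n1=-2, n2=-14, n3=5}, so chooses n3.

n3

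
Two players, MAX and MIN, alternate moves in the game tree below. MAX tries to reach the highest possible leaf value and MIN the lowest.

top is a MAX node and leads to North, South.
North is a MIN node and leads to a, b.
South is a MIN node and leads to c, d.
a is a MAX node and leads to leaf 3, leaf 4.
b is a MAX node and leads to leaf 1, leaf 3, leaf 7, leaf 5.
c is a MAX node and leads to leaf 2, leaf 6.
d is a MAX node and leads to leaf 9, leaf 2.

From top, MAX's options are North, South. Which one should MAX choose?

a (MAX): max(3, 4) = 4
b (MAX): max(1, 3, 7, 5) = 7
North (MIN): min(4, 7) = 4
c (MAX): max(2, 6) = 6
d (MAX): max(9, 2) = 9
South (MIN): min(6, 9) = 6
top (MAX): max(4, 6) = 6
MAX at top wants the highest of {North=4, South=6}, so chooses South.

South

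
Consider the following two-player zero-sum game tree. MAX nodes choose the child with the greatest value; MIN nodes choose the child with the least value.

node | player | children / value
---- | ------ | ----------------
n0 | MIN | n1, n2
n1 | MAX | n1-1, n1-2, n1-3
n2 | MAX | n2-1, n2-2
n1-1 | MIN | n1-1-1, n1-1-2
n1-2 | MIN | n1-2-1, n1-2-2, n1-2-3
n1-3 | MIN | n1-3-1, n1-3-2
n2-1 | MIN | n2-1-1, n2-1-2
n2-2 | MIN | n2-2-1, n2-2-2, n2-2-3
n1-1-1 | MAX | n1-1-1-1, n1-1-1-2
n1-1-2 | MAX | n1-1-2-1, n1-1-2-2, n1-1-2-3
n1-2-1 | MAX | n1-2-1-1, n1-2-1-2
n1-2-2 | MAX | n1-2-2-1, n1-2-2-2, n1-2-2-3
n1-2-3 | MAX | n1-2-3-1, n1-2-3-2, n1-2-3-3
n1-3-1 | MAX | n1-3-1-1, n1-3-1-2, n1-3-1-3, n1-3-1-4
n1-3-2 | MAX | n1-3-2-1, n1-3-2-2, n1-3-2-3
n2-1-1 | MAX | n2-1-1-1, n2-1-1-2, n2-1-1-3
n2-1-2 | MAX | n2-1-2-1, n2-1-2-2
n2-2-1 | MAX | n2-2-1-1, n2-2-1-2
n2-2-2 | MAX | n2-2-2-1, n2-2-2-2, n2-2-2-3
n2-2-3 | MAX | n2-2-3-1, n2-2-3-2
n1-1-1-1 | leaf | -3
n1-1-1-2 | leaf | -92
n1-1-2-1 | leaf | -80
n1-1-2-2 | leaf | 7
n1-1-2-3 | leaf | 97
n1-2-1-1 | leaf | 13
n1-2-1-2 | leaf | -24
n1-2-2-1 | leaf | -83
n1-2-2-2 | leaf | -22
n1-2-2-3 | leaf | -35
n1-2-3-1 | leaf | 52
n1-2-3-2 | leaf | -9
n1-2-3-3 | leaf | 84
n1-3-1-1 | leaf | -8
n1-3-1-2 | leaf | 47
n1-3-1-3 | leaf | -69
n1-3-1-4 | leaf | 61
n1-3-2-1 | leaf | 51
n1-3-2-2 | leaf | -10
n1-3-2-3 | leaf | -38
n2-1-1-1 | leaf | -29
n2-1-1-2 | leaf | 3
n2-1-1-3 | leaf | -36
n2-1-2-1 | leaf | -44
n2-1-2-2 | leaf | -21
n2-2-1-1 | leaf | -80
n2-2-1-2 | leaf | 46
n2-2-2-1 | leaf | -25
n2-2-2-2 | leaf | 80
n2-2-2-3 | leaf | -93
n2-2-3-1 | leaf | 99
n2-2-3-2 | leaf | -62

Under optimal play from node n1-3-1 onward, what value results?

61

n1-3-1 (MAX): max(-8, 47, -69, 61) = 61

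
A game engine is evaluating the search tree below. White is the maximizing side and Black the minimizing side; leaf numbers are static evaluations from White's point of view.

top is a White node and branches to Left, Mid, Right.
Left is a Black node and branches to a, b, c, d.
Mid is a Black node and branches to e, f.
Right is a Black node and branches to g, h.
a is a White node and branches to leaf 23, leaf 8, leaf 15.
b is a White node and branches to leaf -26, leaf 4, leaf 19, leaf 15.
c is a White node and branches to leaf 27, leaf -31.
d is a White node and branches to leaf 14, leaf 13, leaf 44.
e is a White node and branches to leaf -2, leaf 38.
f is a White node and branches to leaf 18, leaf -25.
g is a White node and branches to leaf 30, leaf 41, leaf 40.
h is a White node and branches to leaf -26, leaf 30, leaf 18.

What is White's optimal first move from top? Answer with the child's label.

Right

a (White): max(23, 8, 15) = 23
b (White): max(-26, 4, 19, 15) = 19
c (White): max(27, -31) = 27
d (White): max(14, 13, 44) = 44
Left (Black): min(23, 19, 27, 44) = 19
e (White): max(-2, 38) = 38
f (White): max(18, -25) = 18
Mid (Black): min(38, 18) = 18
g (White): max(30, 41, 40) = 41
h (White): max(-26, 30, 18) = 30
Right (Black): min(41, 30) = 30
top (White): max(19, 18, 30) = 30
White at top wants the highest of {Left=19, Mid=18, Right=30}, so chooses Right.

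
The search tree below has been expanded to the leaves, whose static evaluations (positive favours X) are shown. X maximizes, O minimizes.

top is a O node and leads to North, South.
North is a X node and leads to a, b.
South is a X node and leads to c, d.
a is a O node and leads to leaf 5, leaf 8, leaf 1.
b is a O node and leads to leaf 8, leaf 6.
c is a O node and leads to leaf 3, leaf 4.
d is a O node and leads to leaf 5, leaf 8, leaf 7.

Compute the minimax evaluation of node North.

6

a (O): min(5, 8, 1) = 1
b (O): min(8, 6) = 6
North (X): max(1, 6) = 6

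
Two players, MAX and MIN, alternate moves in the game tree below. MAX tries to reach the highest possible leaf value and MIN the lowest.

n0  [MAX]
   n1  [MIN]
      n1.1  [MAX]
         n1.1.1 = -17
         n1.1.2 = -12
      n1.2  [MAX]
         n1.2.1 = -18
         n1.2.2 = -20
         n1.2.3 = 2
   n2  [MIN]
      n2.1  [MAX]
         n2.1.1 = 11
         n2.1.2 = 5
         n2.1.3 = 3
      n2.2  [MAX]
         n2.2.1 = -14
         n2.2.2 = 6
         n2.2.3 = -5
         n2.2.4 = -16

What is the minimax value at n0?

6

n1.1 (MAX): max(-17, -12) = -12
n1.2 (MAX): max(-18, -20, 2) = 2
n1 (MIN): min(-12, 2) = -12
n2.1 (MAX): max(11, 5, 3) = 11
n2.2 (MAX): max(-14, 6, -5, -16) = 6
n2 (MIN): min(11, 6) = 6
n0 (MAX): max(-12, 6) = 6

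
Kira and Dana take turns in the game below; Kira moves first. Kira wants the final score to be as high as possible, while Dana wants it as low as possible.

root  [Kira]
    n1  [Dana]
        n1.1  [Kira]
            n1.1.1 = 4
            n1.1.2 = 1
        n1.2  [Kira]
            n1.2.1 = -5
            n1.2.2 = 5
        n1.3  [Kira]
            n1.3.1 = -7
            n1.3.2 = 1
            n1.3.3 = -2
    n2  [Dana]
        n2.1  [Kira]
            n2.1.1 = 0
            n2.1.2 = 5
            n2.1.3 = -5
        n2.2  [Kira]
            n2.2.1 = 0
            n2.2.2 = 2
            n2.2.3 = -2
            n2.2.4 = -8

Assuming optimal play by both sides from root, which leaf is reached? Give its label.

n2.2.2

n1.1 (Kira): max(4, 1) = 4
n1.2 (Kira): max(-5, 5) = 5
n1.3 (Kira): max(-7, 1, -2) = 1
n1 (Dana): min(4, 5, 1) = 1
n2.1 (Kira): max(0, 5, -5) = 5
n2.2 (Kira): max(0, 2, -2, -8) = 2
n2 (Dana): min(5, 2) = 2
root (Kira): max(1, 2) = 2
At root, Kira picks n2 (highest: 2).
At n2, Dana picks n2.2 (lowest: 2).
At n2.2, Kira picks n2.2.2 (highest: 2).
Terminal value 2.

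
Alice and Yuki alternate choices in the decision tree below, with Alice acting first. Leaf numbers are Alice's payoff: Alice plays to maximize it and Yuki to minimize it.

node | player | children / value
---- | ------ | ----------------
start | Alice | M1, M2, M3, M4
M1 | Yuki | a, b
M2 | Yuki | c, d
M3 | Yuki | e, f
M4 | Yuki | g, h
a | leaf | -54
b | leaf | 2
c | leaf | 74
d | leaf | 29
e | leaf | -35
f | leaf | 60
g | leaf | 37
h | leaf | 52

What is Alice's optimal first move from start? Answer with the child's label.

M4

M1 (Yuki): min(-54, 2) = -54
M2 (Yuki): min(74, 29) = 29
M3 (Yuki): min(-35, 60) = -35
M4 (Yuki): min(37, 52) = 37
start (Alice): max(-54, 29, -35, 37) = 37
Alice at start wants the highest of {M1=-54, M2=29, M3=-35, M4=37}, so chooses M4.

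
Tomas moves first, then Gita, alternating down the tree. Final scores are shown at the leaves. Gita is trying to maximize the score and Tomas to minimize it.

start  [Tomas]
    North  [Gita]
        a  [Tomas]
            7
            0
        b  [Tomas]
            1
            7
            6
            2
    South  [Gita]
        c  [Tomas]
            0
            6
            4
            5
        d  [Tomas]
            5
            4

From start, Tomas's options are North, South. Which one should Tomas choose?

North

a (Tomas): min(7, 0) = 0
b (Tomas): min(1, 7, 6, 2) = 1
North (Gita): max(0, 1) = 1
c (Tomas): min(0, 6, 4, 5) = 0
d (Tomas): min(5, 4) = 4
South (Gita): max(0, 4) = 4
start (Tomas): min(1, 4) = 1
Tomas at start wants the lowest of {North=1, South=4}, so chooses North.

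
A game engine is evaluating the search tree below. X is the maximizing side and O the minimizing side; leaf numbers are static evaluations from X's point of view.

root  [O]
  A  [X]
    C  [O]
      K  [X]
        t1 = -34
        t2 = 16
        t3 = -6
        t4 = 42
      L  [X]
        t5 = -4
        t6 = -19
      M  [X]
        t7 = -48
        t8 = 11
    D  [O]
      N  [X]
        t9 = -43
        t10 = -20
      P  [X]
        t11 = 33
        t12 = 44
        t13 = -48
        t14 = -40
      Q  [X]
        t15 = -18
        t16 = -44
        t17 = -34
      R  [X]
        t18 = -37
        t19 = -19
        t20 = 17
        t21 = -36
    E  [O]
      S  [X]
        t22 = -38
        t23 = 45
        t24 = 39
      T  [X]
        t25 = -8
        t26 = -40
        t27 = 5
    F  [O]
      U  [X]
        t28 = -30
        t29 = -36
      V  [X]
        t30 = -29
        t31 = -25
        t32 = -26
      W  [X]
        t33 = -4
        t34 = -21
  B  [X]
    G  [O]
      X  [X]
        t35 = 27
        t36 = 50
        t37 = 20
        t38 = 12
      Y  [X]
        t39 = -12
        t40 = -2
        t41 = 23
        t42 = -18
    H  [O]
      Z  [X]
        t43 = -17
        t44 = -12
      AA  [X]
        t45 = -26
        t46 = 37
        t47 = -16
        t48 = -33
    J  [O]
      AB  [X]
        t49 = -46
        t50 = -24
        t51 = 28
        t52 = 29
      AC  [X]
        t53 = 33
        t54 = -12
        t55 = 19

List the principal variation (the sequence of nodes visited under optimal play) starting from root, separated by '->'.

root -> A -> E -> T -> t27

K (X): max(-34, 16, -6, 42) = 42
L (X): max(-4, -19) = -4
M (X): max(-48, 11) = 11
C (O): min(42, -4, 11) = -4
N (X): max(-43, -20) = -20
P (X): max(33, 44, -48, -40) = 44
Q (X): max(-18, -44, -34) = -18
R (X): max(-37, -19, 17, -36) = 17
D (O): min(-20, 44, -18, 17) = -20
S (X): max(-38, 45, 39) = 45
T (X): max(-8, -40, 5) = 5
E (O): min(45, 5) = 5
U (X): max(-30, -36) = -30
V (X): max(-29, -25, -26) = -25
W (X): max(-4, -21) = -4
F (O): min(-30, -25, -4) = -30
A (X): max(-4, -20, 5, -30) = 5
X (X): max(27, 50, 20, 12) = 50
Y (X): max(-12, -2, 23, -18) = 23
G (O): min(50, 23) = 23
Z (X): max(-17, -12) = -12
AA (X): max(-26, 37, -16, -33) = 37
H (O): min(-12, 37) = -12
AB (X): max(-46, -24, 28, 29) = 29
AC (X): max(33, -12, 19) = 33
J (O): min(29, 33) = 29
B (X): max(23, -12, 29) = 29
root (O): min(5, 29) = 5
At root, O picks A (lowest: 5).
At A, X picks E (highest: 5).
At E, O picks T (lowest: 5).
At T, X picks t27 (highest: 5).
Terminal value 5.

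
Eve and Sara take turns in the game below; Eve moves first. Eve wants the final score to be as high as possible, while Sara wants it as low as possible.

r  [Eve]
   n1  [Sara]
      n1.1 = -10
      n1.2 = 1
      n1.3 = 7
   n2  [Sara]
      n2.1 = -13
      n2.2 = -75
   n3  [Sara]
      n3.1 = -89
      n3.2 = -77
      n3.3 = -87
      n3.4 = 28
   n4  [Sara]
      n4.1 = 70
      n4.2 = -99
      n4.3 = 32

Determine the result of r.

n1 (Sara): min(-10, 1, 7) = -10
n2 (Sara): min(-13, -75) = -75
n3 (Sara): min(-89, -77, -87, 28) = -89
n4 (Sara): min(70, -99, 32) = -99
r (Eve): max(-10, -75, -89, -99) = -10

-10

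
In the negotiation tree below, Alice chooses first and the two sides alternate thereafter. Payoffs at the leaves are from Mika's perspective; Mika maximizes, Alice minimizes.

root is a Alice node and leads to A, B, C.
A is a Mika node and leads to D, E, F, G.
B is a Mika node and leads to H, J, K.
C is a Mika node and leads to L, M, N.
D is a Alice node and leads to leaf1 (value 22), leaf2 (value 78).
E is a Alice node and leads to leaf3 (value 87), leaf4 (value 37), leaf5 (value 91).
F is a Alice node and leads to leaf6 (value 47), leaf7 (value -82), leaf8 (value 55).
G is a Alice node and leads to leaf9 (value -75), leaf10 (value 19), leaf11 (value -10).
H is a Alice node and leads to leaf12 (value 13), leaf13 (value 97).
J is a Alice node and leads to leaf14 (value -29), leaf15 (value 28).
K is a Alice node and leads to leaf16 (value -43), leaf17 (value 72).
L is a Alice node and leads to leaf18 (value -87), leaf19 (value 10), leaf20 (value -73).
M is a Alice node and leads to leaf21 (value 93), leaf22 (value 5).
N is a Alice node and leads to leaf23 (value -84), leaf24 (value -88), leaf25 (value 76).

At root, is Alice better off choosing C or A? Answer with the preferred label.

L (Alice): min(-87, 10, -73) = -87
M (Alice): min(93, 5) = 5
N (Alice): min(-84, -88, 76) = -88
C (Mika): max(-87, 5, -88) = 5
D (Alice): min(22, 78) = 22
E (Alice): min(87, 37, 91) = 37
F (Alice): min(47, -82, 55) = -82
G (Alice): min(-75, 19, -10) = -75
A (Mika): max(22, 37, -82, -75) = 37
Alice prefers the lower value; C=5, A=37. C is better since 5 < 37.

C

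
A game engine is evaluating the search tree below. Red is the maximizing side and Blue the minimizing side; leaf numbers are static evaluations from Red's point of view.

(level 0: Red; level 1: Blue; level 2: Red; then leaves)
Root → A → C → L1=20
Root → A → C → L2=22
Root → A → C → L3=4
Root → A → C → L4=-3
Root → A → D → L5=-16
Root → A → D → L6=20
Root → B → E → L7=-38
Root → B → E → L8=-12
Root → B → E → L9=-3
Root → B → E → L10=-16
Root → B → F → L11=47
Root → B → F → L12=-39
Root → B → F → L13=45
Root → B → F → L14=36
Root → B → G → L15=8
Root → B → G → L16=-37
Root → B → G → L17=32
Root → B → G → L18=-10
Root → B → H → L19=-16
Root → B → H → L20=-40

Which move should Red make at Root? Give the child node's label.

A

C (Red): max(20, 22, 4, -3) = 22
D (Red): max(-16, 20) = 20
A (Blue): min(22, 20) = 20
E (Red): max(-38, -12, -3, -16) = -3
F (Red): max(47, -39, 45, 36) = 47
G (Red): max(8, -37, 32, -10) = 32
H (Red): max(-16, -40) = -16
B (Blue): min(-3, 47, 32, -16) = -16
Root (Red): max(20, -16) = 20
Red at Root wants the highest of {A=20, B=-16}, so chooses A.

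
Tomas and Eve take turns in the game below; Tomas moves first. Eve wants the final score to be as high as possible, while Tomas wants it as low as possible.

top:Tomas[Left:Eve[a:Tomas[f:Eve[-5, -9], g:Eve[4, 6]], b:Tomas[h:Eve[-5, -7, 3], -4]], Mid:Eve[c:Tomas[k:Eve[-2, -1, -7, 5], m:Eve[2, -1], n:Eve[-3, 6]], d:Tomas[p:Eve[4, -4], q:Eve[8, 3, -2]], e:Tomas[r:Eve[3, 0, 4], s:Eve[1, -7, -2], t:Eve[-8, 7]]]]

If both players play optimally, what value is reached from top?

-4

f (Eve): max(-5, -9) = -5
g (Eve): max(4, 6) = 6
a (Tomas): min(-5, 6) = -5
h (Eve): max(-5, -7, 3) = 3
b (Tomas): min(3, -4) = -4
Left (Eve): max(-5, -4) = -4
k (Eve): max(-2, -1, -7, 5) = 5
m (Eve): max(2, -1) = 2
n (Eve): max(-3, 6) = 6
c (Tomas): min(5, 2, 6) = 2
p (Eve): max(4, -4) = 4
q (Eve): max(8, 3, -2) = 8
d (Tomas): min(4, 8) = 4
r (Eve): max(3, 0, 4) = 4
s (Eve): max(1, -7, -2) = 1
t (Eve): max(-8, 7) = 7
e (Tomas): min(4, 1, 7) = 1
Mid (Eve): max(2, 4, 1) = 4
top (Tomas): min(-4, 4) = -4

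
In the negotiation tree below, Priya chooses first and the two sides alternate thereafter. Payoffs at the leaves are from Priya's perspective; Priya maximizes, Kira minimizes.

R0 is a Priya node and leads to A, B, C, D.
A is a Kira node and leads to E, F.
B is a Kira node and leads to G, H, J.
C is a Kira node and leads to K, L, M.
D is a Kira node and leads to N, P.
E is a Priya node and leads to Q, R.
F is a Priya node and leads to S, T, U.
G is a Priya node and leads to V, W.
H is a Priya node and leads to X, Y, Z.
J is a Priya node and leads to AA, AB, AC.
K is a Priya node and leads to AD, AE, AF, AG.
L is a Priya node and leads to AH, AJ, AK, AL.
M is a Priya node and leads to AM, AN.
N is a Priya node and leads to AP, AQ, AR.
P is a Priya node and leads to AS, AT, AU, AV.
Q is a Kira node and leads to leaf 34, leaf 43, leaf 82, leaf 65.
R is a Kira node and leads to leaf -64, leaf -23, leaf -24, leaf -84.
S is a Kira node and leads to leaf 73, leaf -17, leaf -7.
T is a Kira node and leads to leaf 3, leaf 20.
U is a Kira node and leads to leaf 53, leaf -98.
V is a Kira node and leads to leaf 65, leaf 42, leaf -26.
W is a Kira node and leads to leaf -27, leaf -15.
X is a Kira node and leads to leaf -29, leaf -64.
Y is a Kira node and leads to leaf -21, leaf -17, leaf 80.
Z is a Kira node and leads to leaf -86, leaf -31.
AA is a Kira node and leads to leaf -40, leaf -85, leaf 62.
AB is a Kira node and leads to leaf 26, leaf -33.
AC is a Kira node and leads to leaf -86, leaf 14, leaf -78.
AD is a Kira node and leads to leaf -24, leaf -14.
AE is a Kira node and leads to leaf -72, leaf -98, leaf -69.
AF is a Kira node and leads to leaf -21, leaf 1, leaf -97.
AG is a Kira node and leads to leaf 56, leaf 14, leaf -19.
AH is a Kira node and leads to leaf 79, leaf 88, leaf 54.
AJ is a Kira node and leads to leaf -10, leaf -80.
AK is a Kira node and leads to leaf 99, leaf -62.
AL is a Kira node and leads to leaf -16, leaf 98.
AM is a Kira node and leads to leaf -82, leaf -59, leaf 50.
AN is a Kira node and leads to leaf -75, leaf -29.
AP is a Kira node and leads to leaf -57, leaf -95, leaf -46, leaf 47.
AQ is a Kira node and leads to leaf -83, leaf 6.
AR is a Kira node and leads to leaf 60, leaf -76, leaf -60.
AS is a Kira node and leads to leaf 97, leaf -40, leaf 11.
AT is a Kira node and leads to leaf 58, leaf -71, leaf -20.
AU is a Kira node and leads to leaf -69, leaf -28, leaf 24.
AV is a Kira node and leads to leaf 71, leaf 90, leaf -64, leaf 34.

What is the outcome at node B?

-33

V (Kira): min(65, 42, -26) = -26
W (Kira): min(-27, -15) = -27
G (Priya): max(-26, -27) = -26
X (Kira): min(-29, -64) = -64
Y (Kira): min(-21, -17, 80) = -21
Z (Kira): min(-86, -31) = -86
H (Priya): max(-64, -21, -86) = -21
AA (Kira): min(-40, -85, 62) = -85
AB (Kira): min(26, -33) = -33
AC (Kira): min(-86, 14, -78) = -86
J (Priya): max(-85, -33, -86) = -33
B (Kira): min(-26, -21, -33) = -33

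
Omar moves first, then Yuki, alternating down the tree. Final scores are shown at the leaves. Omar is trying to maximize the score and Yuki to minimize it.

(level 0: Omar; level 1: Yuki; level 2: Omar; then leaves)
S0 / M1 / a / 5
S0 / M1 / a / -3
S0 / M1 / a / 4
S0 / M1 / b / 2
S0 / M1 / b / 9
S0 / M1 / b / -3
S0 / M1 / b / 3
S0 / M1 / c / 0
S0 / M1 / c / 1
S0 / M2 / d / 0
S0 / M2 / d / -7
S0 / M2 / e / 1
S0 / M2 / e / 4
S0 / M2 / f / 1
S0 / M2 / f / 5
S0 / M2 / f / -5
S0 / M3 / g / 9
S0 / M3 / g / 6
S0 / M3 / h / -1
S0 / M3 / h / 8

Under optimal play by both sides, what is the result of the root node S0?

8

a (Omar): max(5, -3, 4) = 5
b (Omar): max(2, 9, -3, 3) = 9
c (Omar): max(0, 1) = 1
M1 (Yuki): min(5, 9, 1) = 1
d (Omar): max(0, -7) = 0
e (Omar): max(1, 4) = 4
f (Omar): max(1, 5, -5) = 5
M2 (Yuki): min(0, 4, 5) = 0
g (Omar): max(9, 6) = 9
h (Omar): max(-1, 8) = 8
M3 (Yuki): min(9, 8) = 8
S0 (Omar): max(1, 0, 8) = 8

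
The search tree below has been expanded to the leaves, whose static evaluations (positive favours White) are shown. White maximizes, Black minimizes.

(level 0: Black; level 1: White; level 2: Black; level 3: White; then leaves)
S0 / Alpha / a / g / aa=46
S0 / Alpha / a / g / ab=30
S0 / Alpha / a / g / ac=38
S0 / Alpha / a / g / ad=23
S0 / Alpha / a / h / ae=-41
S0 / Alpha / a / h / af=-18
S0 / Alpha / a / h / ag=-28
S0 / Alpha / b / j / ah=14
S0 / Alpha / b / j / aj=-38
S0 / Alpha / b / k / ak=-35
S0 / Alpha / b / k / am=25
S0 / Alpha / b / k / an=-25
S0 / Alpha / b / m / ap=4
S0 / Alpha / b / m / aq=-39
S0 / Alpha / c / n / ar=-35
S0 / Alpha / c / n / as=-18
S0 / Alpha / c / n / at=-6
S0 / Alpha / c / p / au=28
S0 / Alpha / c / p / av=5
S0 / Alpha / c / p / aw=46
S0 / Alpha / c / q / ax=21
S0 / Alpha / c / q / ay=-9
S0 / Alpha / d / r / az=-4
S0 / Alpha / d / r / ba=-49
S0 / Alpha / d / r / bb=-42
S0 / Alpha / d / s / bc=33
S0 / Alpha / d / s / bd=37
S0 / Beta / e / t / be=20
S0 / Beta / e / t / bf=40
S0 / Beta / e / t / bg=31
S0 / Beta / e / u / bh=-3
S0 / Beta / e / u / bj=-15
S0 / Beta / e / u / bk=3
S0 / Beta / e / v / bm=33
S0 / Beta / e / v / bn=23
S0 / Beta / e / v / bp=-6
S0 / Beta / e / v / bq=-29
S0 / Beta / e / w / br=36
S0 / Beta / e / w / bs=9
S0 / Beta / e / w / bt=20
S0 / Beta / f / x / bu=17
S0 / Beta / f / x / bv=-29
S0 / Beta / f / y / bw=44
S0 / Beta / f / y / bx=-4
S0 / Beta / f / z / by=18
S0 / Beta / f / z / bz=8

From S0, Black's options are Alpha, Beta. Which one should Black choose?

g (White): max(46, 30, 38, 23) = 46
h (White): max(-41, -18, -28) = -18
a (Black): min(46, -18) = -18
j (White): max(14, -38) = 14
k (White): max(-35, 25, -25) = 25
m (White): max(4, -39) = 4
b (Black): min(14, 25, 4) = 4
n (White): max(-35, -18, -6) = -6
p (White): max(28, 5, 46) = 46
q (White): max(21, -9) = 21
c (Black): min(-6, 46, 21) = -6
r (White): max(-4, -49, -42) = -4
s (White): max(33, 37) = 37
d (Black): min(-4, 37) = -4
Alpha (White): max(-18, 4, -6, -4) = 4
t (White): max(20, 40, 31) = 40
u (White): max(-3, -15, 3) = 3
v (White): max(33, 23, -6, -29) = 33
w (White): max(36, 9, 20) = 36
e (Black): min(40, 3, 33, 36) = 3
x (White): max(17, -29) = 17
y (White): max(44, -4) = 44
z (White): max(18, 8) = 18
f (Black): min(17, 44, 18) = 17
Beta (White): max(3, 17) = 17
S0 (Black): min(4, 17) = 4
Black at S0 wants the lowest of {Alpha=4, Beta=17}, so chooses Alpha.

Alpha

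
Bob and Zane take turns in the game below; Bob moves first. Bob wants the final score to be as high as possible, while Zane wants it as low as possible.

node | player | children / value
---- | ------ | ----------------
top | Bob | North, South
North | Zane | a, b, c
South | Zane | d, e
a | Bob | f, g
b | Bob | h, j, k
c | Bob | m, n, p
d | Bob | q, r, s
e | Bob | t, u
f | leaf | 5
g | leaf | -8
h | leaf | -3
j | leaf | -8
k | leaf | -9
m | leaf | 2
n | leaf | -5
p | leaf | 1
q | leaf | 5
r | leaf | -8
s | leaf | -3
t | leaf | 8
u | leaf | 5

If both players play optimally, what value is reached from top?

a (Bob): max(5, -8) = 5
b (Bob): max(-3, -8, -9) = -3
c (Bob): max(2, -5, 1) = 2
North (Zane): min(5, -3, 2) = -3
d (Bob): max(5, -8, -3) = 5
e (Bob): max(8, 5) = 8
South (Zane): min(5, 8) = 5
top (Bob): max(-3, 5) = 5

5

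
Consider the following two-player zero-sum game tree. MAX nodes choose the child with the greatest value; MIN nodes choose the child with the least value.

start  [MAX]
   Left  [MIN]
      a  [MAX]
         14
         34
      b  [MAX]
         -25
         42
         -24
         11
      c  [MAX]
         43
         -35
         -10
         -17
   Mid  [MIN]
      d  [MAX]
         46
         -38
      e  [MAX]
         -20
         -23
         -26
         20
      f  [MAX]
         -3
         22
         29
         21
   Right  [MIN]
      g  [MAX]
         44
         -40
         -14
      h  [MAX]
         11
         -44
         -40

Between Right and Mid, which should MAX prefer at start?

Mid

g (MAX): max(44, -40, -14) = 44
h (MAX): max(11, -44, -40) = 11
Right (MIN): min(44, 11) = 11
d (MAX): max(46, -38) = 46
e (MAX): max(-20, -23, -26, 20) = 20
f (MAX): max(-3, 22, 29, 21) = 29
Mid (MIN): min(46, 20, 29) = 20
MAX prefers the higher value; Right=11, Mid=20. Mid is better since 20 > 11.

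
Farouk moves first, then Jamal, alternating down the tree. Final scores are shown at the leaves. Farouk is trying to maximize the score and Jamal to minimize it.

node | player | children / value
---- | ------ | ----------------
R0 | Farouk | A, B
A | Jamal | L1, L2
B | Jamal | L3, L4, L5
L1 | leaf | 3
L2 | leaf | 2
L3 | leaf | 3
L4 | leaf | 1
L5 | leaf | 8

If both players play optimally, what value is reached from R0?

A (Jamal): min(3, 2) = 2
B (Jamal): min(3, 1, 8) = 1
R0 (Farouk): max(2, 1) = 2

2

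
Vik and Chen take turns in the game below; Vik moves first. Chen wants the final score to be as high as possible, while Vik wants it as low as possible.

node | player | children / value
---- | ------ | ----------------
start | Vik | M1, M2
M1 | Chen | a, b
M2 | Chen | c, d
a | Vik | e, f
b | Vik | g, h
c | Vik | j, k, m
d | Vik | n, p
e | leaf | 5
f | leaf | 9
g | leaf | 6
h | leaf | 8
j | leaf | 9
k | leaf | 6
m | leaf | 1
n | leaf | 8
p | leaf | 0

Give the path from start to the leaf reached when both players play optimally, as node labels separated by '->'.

start -> M2 -> c -> m

a (Vik): min(5, 9) = 5
b (Vik): min(6, 8) = 6
M1 (Chen): max(5, 6) = 6
c (Vik): min(9, 6, 1) = 1
d (Vik): min(8, 0) = 0
M2 (Chen): max(1, 0) = 1
start (Vik): min(6, 1) = 1
At start, Vik picks M2 (lowest: 1).
At M2, Chen picks c (highest: 1).
At c, Vik picks m (lowest: 1).
Terminal value 1.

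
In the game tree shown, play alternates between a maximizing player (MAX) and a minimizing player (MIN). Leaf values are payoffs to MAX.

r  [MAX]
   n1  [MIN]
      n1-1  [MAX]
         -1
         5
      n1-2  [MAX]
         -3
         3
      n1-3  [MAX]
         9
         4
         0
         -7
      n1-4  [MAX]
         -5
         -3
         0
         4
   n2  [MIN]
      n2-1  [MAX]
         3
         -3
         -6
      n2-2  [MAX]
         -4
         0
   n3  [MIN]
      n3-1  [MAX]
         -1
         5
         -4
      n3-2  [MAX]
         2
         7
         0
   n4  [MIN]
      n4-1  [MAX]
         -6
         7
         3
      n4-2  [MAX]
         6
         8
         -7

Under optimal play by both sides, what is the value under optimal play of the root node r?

n1-1 (MAX): max(-1, 5) = 5
n1-2 (MAX): max(-3, 3) = 3
n1-3 (MAX): max(9, 4, 0, -7) = 9
n1-4 (MAX): max(-5, -3, 0, 4) = 4
n1 (MIN): min(5, 3, 9, 4) = 3
n2-1 (MAX): max(3, -3, -6) = 3
n2-2 (MAX): max(-4, 0) = 0
n2 (MIN): min(3, 0) = 0
n3-1 (MAX): max(-1, 5, -4) = 5
n3-2 (MAX): max(2, 7, 0) = 7
n3 (MIN): min(5, 7) = 5
n4-1 (MAX): max(-6, 7, 3) = 7
n4-2 (MAX): max(6, 8, -7) = 8
n4 (MIN): min(7, 8) = 7
r (MAX): max(3, 0, 5, 7) = 7

7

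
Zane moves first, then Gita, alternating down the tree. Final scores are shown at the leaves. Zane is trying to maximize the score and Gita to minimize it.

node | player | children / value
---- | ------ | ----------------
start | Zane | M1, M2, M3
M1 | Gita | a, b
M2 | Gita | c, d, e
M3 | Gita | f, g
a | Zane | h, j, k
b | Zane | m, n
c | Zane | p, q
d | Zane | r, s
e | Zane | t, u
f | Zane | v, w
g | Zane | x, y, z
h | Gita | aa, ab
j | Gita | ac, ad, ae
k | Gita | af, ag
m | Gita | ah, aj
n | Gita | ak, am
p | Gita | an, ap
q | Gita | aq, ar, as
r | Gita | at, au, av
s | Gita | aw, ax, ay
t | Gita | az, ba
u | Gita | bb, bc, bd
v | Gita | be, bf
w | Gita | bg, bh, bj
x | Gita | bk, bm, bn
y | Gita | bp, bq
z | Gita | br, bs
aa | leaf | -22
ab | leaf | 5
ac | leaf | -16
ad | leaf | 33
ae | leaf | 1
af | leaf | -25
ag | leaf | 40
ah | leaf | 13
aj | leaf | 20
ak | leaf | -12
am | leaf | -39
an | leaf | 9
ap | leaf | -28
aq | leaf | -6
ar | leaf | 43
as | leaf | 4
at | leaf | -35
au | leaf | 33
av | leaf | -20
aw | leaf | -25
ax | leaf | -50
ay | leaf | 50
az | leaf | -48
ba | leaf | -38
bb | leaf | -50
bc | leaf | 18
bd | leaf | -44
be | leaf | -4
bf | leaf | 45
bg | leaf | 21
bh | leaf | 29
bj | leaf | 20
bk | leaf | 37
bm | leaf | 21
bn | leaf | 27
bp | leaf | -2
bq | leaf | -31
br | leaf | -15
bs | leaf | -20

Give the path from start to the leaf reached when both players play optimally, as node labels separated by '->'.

start -> M3 -> f -> w -> bj

h (Gita): min(-22, 5) = -22
j (Gita): min(-16, 33, 1) = -16
k (Gita): min(-25, 40) = -25
a (Zane): max(-22, -16, -25) = -16
m (Gita): min(13, 20) = 13
n (Gita): min(-12, -39) = -39
b (Zane): max(13, -39) = 13
M1 (Gita): min(-16, 13) = -16
p (Gita): min(9, -28) = -28
q (Gita): min(-6, 43, 4) = -6
c (Zane): max(-28, -6) = -6
r (Gita): min(-35, 33, -20) = -35
s (Gita): min(-25, -50, 50) = -50
d (Zane): max(-35, -50) = -35
t (Gita): min(-48, -38) = -48
u (Gita): min(-50, 18, -44) = -50
e (Zane): max(-48, -50) = -48
M2 (Gita): min(-6, -35, -48) = -48
v (Gita): min(-4, 45) = -4
w (Gita): min(21, 29, 20) = 20
f (Zane): max(-4, 20) = 20
x (Gita): min(37, 21, 27) = 21
y (Gita): min(-2, -31) = -31
z (Gita): min(-15, -20) = -20
g (Zane): max(21, -31, -20) = 21
M3 (Gita): min(20, 21) = 20
start (Zane): max(-16, -48, 20) = 20
At start, Zane picks M3 (highest: 20).
At M3, Gita picks f (lowest: 20).
At f, Zane picks w (highest: 20).
At w, Gita picks bj (lowest: 20).
Terminal value 20.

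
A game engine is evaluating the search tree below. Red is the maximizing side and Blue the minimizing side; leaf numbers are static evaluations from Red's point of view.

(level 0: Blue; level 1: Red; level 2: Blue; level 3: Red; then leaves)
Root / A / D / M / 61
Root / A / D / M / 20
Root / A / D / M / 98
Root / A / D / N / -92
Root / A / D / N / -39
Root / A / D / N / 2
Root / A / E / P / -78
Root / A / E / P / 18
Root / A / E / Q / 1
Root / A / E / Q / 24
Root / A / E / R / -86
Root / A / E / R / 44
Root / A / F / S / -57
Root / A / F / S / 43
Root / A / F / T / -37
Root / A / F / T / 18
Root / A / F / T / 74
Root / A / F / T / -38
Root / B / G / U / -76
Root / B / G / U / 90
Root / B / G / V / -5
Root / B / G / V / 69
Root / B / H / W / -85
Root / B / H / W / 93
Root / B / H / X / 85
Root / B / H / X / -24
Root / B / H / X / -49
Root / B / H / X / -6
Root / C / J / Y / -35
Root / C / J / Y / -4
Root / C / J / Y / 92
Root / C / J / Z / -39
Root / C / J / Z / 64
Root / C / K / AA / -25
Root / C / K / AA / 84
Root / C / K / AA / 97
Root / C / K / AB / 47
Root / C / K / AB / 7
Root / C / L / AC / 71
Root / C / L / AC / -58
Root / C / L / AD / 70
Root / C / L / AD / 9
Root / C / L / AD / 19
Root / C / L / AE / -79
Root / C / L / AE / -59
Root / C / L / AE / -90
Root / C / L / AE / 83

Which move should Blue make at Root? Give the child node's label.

M (Red): max(61, 20, 98) = 98
N (Red): max(-92, -39, 2) = 2
D (Blue): min(98, 2) = 2
P (Red): max(-78, 18) = 18
Q (Red): max(1, 24) = 24
R (Red): max(-86, 44) = 44
E (Blue): min(18, 24, 44) = 18
S (Red): max(-57, 43) = 43
T (Red): max(-37, 18, 74, -38) = 74
F (Blue): min(43, 74) = 43
A (Red): max(2, 18, 43) = 43
U (Red): max(-76, 90) = 90
V (Red): max(-5, 69) = 69
G (Blue): min(90, 69) = 69
W (Red): max(-85, 93) = 93
X (Red): max(85, -24, -49, -6) = 85
H (Blue): min(93, 85) = 85
B (Red): max(69, 85) = 85
Y (Red): max(-35, -4, 92) = 92
Z (Red): max(-39, 64) = 64
J (Blue): min(92, 64) = 64
AA (Red): max(-25, 84, 97) = 97
AB (Red): max(47, 7) = 47
K (Blue): min(97, 47) = 47
AC (Red): max(71, -58) = 71
AD (Red): max(70, 9, 19) = 70
AE (Red): max(-79, -59, -90, 83) = 83
L (Blue): min(71, 70, 83) = 70
C (Red): max(64, 47, 70) = 70
Root (Blue): min(43, 85, 70) = 43
Blue at Root wants the lowest of {A=43, B=85, C=70}, so chooses A.

A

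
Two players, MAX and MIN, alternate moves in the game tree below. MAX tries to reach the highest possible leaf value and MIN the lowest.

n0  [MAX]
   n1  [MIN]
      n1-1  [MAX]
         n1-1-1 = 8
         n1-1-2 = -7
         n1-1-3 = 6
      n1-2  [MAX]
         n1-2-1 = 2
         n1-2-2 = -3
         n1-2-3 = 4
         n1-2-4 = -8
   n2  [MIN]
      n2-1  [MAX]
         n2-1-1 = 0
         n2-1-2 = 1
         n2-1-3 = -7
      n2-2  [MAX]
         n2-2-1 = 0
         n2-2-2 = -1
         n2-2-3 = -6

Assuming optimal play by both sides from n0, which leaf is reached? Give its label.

n1-2-3

n1-1 (MAX): max(8, -7, 6) = 8
n1-2 (MAX): max(2, -3, 4, -8) = 4
n1 (MIN): min(8, 4) = 4
n2-1 (MAX): max(0, 1, -7) = 1
n2-2 (MAX): max(0, -1, -6) = 0
n2 (MIN): min(1, 0) = 0
n0 (MAX): max(4, 0) = 4
At n0, MAX picks n1 (highest: 4).
At n1, MIN picks n1-2 (lowest: 4).
At n1-2, MAX picks n1-2-3 (highest: 4).
Terminal value 4.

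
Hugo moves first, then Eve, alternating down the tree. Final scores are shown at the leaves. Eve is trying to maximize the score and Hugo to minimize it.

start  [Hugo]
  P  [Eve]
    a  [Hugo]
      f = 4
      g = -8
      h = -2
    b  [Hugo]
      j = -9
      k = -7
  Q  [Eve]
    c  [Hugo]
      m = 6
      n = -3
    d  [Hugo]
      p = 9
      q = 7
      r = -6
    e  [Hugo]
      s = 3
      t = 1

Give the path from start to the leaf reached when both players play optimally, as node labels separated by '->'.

start -> P -> a -> g

a (Hugo): min(4, -8, -2) = -8
b (Hugo): min(-9, -7) = -9
P (Eve): max(-8, -9) = -8
c (Hugo): min(6, -3) = -3
d (Hugo): min(9, 7, -6) = -6
e (Hugo): min(3, 1) = 1
Q (Eve): max(-3, -6, 1) = 1
start (Hugo): min(-8, 1) = -8
At start, Hugo picks P (lowest: -8).
At P, Eve picks a (highest: -8).
At a, Hugo picks g (lowest: -8).
Terminal value -8.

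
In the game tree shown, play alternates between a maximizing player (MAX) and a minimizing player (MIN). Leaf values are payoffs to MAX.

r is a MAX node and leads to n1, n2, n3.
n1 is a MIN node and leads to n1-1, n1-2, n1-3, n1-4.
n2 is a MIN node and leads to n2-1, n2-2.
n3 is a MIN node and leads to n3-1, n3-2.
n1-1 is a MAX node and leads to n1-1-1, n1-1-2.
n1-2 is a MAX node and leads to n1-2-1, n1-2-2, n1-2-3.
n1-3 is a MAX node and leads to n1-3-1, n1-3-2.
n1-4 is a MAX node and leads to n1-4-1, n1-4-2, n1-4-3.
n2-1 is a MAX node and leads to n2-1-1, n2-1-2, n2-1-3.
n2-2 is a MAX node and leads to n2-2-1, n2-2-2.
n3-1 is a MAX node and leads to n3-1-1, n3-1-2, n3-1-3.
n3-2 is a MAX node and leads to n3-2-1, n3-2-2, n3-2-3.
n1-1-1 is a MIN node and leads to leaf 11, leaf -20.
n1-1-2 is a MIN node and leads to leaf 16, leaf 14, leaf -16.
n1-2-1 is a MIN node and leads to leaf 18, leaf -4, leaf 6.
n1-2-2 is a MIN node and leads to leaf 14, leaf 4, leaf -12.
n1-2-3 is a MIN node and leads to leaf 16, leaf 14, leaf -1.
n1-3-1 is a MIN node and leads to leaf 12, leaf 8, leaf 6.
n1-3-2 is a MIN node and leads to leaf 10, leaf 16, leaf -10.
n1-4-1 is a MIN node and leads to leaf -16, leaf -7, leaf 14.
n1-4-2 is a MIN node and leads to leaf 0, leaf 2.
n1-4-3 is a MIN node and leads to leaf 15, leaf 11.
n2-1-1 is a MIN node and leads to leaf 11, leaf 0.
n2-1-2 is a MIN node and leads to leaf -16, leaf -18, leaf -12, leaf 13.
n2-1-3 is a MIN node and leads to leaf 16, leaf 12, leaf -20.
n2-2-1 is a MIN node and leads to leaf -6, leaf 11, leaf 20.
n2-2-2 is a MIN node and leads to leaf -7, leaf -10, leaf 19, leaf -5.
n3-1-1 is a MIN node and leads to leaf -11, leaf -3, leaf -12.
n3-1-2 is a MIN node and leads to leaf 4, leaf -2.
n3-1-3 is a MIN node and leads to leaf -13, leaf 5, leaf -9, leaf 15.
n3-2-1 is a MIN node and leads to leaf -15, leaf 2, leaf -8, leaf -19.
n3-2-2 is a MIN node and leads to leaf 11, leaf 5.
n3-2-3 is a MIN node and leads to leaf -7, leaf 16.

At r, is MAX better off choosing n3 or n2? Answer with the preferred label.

n3

n3-1-1 (MIN): min(-11, -3, -12) = -12
n3-1-2 (MIN): min(4, -2) = -2
n3-1-3 (MIN): min(-13, 5, -9, 15) = -13
n3-1 (MAX): max(-12, -2, -13) = -2
n3-2-1 (MIN): min(-15, 2, -8, -19) = -19
n3-2-2 (MIN): min(11, 5) = 5
n3-2-3 (MIN): min(-7, 16) = -7
n3-2 (MAX): max(-19, 5, -7) = 5
n3 (MIN): min(-2, 5) = -2
n2-1-1 (MIN): min(11, 0) = 0
n2-1-2 (MIN): min(-16, -18, -12, 13) = -18
n2-1-3 (MIN): min(16, 12, -20) = -20
n2-1 (MAX): max(0, -18, -20) = 0
n2-2-1 (MIN): min(-6, 11, 20) = -6
n2-2-2 (MIN): min(-7, -10, 19, -5) = -10
n2-2 (MAX): max(-6, -10) = -6
n2 (MIN): min(0, -6) = -6
MAX prefers the higher value; n3=-2, n2=-6. n3 is better since -2 > -6.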